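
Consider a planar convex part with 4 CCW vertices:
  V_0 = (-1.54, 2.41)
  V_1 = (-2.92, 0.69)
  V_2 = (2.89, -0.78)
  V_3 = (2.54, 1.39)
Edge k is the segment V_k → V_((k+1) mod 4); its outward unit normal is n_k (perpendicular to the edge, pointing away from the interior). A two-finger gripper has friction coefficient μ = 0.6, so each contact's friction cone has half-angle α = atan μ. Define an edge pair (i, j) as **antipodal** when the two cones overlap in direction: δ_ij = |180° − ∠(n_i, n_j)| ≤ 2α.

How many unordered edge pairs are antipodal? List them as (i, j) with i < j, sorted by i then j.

count = 2; pairs: (0,2), (1,3)

α = atan 0.6 = 30.96°;  2α = 61.93°
n_0 = (-0.7800, +0.6258)
n_1 = (-0.2453, -0.9695)
n_2 = (+0.9872, +0.1592)
n_3 = (+0.2425, +0.9701)
  (0,1): δ = 65.46°  ·
  (0,2): δ = 47.90°  ✓
  (0,3): δ = 114.70°  ·
  (1,2): δ = 66.64°  ·
  (1,3): δ = 0.16°  ✓
  (2,3): δ = 113.20°  ·
antipodal pairs: 2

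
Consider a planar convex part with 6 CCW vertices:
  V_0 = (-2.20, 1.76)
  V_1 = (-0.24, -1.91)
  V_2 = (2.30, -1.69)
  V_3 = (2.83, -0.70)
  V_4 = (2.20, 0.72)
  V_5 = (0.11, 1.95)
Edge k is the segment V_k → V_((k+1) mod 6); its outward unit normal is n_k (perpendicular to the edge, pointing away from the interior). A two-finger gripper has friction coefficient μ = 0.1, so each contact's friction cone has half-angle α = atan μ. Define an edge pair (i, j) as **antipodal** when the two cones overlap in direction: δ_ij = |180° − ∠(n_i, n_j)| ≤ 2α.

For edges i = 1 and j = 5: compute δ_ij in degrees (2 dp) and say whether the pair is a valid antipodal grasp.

δ = 0.25°, valid

α = atan 0.1 = 5.71°;  2α = 11.42°
edge 1: e_1 = (+2.54, +0.22);  n_1 = (+0.0863, -0.9963)
edge 5: e_5 = (-2.31, -0.19);  n_5 = (-0.0820, +0.9966)
∠(n_1, n_5) = 179.75°
δ = |180° − 179.75°| = 0.25°
0.25° ≤ 2α = 11.42°  →  valid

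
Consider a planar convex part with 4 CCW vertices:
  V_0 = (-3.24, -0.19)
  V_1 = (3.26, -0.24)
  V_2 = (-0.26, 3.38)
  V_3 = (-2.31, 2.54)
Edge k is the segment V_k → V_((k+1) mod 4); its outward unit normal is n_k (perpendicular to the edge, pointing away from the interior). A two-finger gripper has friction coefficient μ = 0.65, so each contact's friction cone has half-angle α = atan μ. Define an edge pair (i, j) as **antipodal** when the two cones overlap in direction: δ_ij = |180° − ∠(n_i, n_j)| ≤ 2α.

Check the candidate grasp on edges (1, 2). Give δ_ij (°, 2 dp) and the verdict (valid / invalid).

δ = 111.92°, invalid

α = atan 0.65 = 33.02°;  2α = 66.05°
edge 1: e_1 = (-3.52, +3.62);  n_1 = (+0.7169, +0.6971)
edge 2: e_2 = (-2.05, -0.84);  n_2 = (-0.3792, +0.9253)
∠(n_1, n_2) = 68.08°
δ = |180° − 68.08°| = 111.92°
111.92° > 2α = 66.05°  →  invalid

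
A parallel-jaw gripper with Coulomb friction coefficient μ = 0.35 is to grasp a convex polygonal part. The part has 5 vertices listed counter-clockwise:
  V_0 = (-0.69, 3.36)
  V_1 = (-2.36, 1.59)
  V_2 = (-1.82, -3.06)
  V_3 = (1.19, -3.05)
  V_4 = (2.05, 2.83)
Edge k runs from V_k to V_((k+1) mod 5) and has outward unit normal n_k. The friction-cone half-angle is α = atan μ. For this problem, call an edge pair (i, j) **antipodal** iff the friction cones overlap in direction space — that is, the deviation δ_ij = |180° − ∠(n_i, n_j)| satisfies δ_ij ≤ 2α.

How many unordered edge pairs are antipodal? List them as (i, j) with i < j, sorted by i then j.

α = atan 0.35 = 19.29°;  2α = 38.58°
n_0 = (-0.7274, +0.6863)
n_1 = (-0.9933, -0.1154)
n_2 = (+0.0033, -1.0000)
n_3 = (+0.9895, -0.1447)
n_4 = (+0.1899, +0.9818)
  (0,1): δ = 130.04°  ·
  (0,2): δ = 46.47°  ·
  (0,3): δ = 35.01°  ✓
  (0,4): δ = 122.39°  ·
  (1,2): δ = 96.43°  ·
  (1,3): δ = 14.95°  ✓
  (1,4): δ = 72.43°  ·
  (2,3): δ = 98.51°  ·
  (2,4): δ = 11.14°  ✓
  (3,4): δ = 92.63°  ·
antipodal pairs: 3

count = 3; pairs: (0,3), (1,3), (2,4)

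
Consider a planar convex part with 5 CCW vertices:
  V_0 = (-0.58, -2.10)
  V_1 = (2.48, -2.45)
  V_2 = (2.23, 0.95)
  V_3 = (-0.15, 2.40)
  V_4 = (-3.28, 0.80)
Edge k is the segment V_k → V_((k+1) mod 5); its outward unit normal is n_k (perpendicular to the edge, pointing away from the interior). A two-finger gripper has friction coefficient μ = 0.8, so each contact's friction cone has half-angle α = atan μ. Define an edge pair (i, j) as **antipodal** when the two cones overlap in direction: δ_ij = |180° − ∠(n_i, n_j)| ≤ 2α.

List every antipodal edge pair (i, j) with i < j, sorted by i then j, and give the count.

α = atan 0.8 = 38.66°;  2α = 77.32°
n_0 = (-0.1136, -0.9935)
n_1 = (+0.9973, +0.0733)
n_2 = (+0.5203, +0.8540)
n_3 = (-0.4552, +0.8904)
n_4 = (-0.7319, -0.6814)
  (0,1): δ = 79.27°  ·
  (0,2): δ = 24.83°  ✓
  (0,3): δ = 33.60°  ✓
  (0,4): δ = 139.48°  ·
  (1,2): δ = 125.56°  ·
  (1,3): δ = 67.13°  ✓
  (1,4): δ = 38.75°  ✓
  (2,3): δ = 121.57°  ·
  (2,4): δ = 15.69°  ✓
  (3,4): δ = 74.12°  ✓
antipodal pairs: 6

count = 6; pairs: (0,2), (0,3), (1,3), (1,4), (2,4), (3,4)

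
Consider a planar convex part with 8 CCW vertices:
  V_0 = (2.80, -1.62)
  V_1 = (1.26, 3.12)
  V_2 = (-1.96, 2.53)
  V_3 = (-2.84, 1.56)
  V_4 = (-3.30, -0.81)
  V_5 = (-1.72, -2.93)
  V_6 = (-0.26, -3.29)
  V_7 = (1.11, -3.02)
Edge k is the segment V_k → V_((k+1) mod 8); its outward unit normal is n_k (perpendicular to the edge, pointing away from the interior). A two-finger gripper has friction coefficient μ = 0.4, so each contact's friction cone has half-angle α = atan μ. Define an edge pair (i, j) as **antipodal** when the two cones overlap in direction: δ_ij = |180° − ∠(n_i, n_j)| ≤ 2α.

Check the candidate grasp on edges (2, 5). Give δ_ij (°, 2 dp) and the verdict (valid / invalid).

α = atan 0.4 = 21.80°;  2α = 43.60°
edge 2: e_2 = (-0.88, -0.97);  n_2 = (-0.7406, +0.6719)
edge 5: e_5 = (+1.46, -0.36);  n_5 = (-0.2394, -0.9709)
∠(n_2, n_5) = 118.36°
δ = |180° − 118.36°| = 61.64°
61.64° > 2α = 43.60°  →  invalid

δ = 61.64°, invalid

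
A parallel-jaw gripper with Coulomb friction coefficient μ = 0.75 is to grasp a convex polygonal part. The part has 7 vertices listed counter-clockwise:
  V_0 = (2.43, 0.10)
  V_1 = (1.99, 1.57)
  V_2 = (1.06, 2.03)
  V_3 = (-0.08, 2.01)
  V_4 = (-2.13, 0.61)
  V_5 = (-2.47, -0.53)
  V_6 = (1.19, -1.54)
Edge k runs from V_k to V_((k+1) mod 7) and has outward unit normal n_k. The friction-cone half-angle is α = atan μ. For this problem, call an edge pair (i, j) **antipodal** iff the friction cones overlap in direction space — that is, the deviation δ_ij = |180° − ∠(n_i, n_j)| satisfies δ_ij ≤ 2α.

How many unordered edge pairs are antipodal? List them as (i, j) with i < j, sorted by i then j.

α = atan 0.75 = 36.87°;  2α = 73.74°
n_0 = (+0.9580, +0.2867)
n_1 = (+0.4434, +0.8963)
n_2 = (-0.0175, +0.9998)
n_3 = (-0.5640, +0.8258)
n_4 = (-0.9583, +0.2858)
n_5 = (-0.2660, -0.9640)
n_6 = (+0.7977, -0.6031)
  (0,1): δ = 132.98°  ·
  (0,2): δ = 105.66°  ·
  (0,3): δ = 72.33°  ✓
  (0,4): δ = 33.27°  ✓
  (0,5): δ = 57.91°  ✓
  (0,6): δ = 126.24°  ·
  (1,2): δ = 152.68°  ·
  (1,3): δ = 119.35°  ·
  (1,4): δ = 80.29°  ·
  (1,5): δ = 10.89°  ✓
  (1,6): δ = 79.23°  ·
  (2,3): δ = 146.67°  ·
  (2,4): δ = 107.61°  ·
  (2,5): δ = 16.43°  ✓
  (2,6): δ = 51.90°  ✓
  (3,4): δ = 140.94°  ·
  (3,5): δ = 49.76°  ✓
  (3,6): δ = 18.58°  ✓
  (4,5): δ = 88.82°  ·
  (4,6): δ = 20.49°  ✓
  (5,6): δ = 111.67°  ·
antipodal pairs: 9

count = 9; pairs: (0,3), (0,4), (0,5), (1,5), (2,5), (2,6), (3,5), (3,6), (4,6)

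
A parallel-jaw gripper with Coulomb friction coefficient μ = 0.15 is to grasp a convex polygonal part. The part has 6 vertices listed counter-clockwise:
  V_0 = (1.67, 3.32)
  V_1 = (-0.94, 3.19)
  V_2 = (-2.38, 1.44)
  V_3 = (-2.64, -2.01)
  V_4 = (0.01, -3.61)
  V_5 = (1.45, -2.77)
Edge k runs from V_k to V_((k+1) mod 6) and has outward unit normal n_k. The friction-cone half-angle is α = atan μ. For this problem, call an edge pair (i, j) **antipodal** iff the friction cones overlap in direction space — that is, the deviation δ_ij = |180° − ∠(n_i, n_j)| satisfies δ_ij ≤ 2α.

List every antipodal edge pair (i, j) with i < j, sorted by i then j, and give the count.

count = 1; pairs: (2,5)

α = atan 0.15 = 8.53°;  2α = 17.06°
n_0 = (-0.0497, +0.9988)
n_1 = (-0.7722, +0.6354)
n_2 = (-0.9972, +0.0751)
n_3 = (-0.5169, -0.8561)
n_4 = (+0.5039, -0.8638)
n_5 = (+0.9993, -0.0361)
  (0,1): δ = 132.30°  ·
  (0,2): δ = 97.16°  ·
  (0,3): δ = 33.97°  ·
  (0,4): δ = 27.40°  ·
  (0,5): δ = 85.08°  ·
  (1,2): δ = 144.86°  ·
  (1,3): δ = 81.67°  ·
  (1,4): δ = 20.29°  ·
  (1,5): δ = 37.38°  ·
  (2,3): δ = 116.81°  ·
  (2,4): δ = 55.43°  ·
  (2,5): δ = 2.24°  ✓
  (3,4): δ = 118.62°  ·
  (3,5): δ = 60.95°  ·
  (4,5): δ = 122.33°  ·
antipodal pairs: 1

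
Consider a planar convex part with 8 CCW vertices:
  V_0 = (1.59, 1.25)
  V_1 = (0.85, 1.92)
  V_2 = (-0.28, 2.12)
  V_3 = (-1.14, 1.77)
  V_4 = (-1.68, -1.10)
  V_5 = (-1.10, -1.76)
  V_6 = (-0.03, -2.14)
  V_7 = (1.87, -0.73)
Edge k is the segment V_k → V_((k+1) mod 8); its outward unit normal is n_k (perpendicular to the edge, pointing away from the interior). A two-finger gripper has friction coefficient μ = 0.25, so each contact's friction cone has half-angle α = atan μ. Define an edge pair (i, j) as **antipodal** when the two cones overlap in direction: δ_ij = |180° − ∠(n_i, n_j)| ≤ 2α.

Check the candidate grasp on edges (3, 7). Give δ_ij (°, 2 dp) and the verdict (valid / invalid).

α = atan 0.25 = 14.04°;  2α = 28.07°
edge 3: e_3 = (-0.54, -2.87);  n_3 = (-0.9828, +0.1849)
edge 7: e_7 = (-0.28, +1.98);  n_7 = (+0.9901, +0.1400)
∠(n_3, n_7) = 161.30°
δ = |180° − 161.30°| = 18.70°
18.70° ≤ 2α = 28.07°  →  valid

δ = 18.70°, valid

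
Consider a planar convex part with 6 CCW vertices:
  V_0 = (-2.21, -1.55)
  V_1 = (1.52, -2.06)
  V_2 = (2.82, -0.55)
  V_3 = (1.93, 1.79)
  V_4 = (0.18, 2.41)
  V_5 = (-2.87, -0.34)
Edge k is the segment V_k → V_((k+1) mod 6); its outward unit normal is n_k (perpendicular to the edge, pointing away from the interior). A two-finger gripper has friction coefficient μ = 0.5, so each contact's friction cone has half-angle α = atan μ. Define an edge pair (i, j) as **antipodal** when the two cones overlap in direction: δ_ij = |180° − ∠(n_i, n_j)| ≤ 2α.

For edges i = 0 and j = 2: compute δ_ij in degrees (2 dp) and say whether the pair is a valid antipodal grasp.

δ = 61.39°, invalid

α = atan 0.5 = 26.57°;  2α = 53.13°
edge 0: e_0 = (+3.73, -0.51);  n_0 = (-0.1355, -0.9908)
edge 2: e_2 = (-0.89, +2.34);  n_2 = (+0.9347, +0.3555)
∠(n_0, n_2) = 118.61°
δ = |180° − 118.61°| = 61.39°
61.39° > 2α = 53.13°  →  invalid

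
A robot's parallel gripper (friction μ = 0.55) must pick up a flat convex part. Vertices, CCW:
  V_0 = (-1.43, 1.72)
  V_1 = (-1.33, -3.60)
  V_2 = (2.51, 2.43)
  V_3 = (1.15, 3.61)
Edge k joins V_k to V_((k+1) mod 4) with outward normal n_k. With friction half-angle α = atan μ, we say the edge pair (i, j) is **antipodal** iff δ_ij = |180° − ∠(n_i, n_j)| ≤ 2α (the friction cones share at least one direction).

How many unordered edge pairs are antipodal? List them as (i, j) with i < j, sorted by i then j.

count = 3; pairs: (0,1), (0,2), (1,3)

α = atan 0.55 = 28.81°;  2α = 57.62°
n_0 = (-0.9998, -0.0188)
n_1 = (+0.8435, -0.5371)
n_2 = (+0.6554, +0.7553)
n_3 = (-0.5910, +0.8067)
  (0,1): δ = 33.57°  ✓
  (0,2): δ = 47.98°  ✓
  (0,3): δ = 125.15°  ·
  (1,2): δ = 98.46°  ·
  (1,3): δ = 21.29°  ✓
  (2,3): δ = 102.83°  ·
antipodal pairs: 3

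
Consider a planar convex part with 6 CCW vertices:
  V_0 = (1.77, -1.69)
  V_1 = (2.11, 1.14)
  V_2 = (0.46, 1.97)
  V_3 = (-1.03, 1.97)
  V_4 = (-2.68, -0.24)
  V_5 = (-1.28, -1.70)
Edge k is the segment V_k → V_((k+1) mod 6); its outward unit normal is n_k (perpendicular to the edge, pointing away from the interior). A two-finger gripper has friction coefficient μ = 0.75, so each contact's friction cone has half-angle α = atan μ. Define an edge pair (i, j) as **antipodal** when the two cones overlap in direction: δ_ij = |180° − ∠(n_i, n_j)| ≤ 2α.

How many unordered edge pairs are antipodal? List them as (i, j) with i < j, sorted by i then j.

count = 7; pairs: (0,3), (0,4), (1,4), (1,5), (2,4), (2,5), (3,5)

α = atan 0.75 = 36.87°;  2α = 73.74°
n_0 = (+0.9929, -0.1193)
n_1 = (+0.4494, +0.8933)
n_2 = (+0.0000, +1.0000)
n_3 = (-0.8013, +0.5983)
n_4 = (-0.7218, -0.6921)
n_5 = (+0.0033, -1.0000)
  (0,1): δ = 109.85°  ·
  (0,2): δ = 83.15°  ·
  (0,3): δ = 29.89°  ✓
  (0,4): δ = 50.65°  ✓
  (0,5): δ = 97.04°  ·
  (1,2): δ = 153.30°  ·
  (1,3): δ = 100.04°  ·
  (1,4): δ = 19.50°  ✓
  (1,5): δ = 26.89°  ✓
  (2,3): δ = 126.75°  ·
  (2,4): δ = 46.20°  ✓
  (2,5): δ = 0.19°  ✓
  (3,4): δ = 99.46°  ·
  (3,5): δ = 53.07°  ✓
  (4,5): δ = 133.61°  ·
antipodal pairs: 7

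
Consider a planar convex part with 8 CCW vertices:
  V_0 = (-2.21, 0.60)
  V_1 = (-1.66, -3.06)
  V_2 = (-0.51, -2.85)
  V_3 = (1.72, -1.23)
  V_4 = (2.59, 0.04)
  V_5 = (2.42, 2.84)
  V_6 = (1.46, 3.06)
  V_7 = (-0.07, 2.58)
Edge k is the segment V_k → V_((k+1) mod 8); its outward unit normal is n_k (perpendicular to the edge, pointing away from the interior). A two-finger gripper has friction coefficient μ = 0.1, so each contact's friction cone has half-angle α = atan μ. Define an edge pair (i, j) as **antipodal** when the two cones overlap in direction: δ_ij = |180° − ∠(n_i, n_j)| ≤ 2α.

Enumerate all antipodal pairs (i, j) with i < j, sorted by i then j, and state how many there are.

count = 3; pairs: (0,4), (1,6), (2,7)

α = atan 0.1 = 5.71°;  2α = 11.42°
n_0 = (-0.9889, -0.1486)
n_1 = (+0.1796, -0.9837)
n_2 = (+0.5877, -0.8090)
n_3 = (+0.8250, -0.5651)
n_4 = (+0.9982, +0.0606)
n_5 = (+0.2234, +0.9747)
n_6 = (-0.2993, +0.9541)
n_7 = (-0.6791, +0.7340)
  (0,1): δ = 88.20°  ·
  (0,2): δ = 62.55°  ·
  (0,3): δ = 42.96°  ·
  (0,4): δ = 5.07°  ✓
  (0,5): δ = 68.55°  ·
  (0,6): δ = 98.87°  ·
  (0,7): δ = 124.23°  ·
  (1,2): δ = 154.35°  ·
  (1,3): δ = 134.76°  ·
  (1,4): δ = 96.87°  ·
  (1,5): δ = 23.26°  ·
  (1,6): δ = 7.07°  ✓
  (1,7): δ = 32.43°  ·
  (2,3): δ = 160.41°  ·
  (2,4): δ = 122.52°  ·
  (2,5): δ = 48.90°  ·
  (2,6): δ = 18.58°  ·
  (2,7): δ = 6.78°  ✓
  (3,4): δ = 142.11°  ·
  (3,5): δ = 68.49°  ·
  (3,6): δ = 38.17°  ·
  (3,7): δ = 12.81°  ·
  (4,5): δ = 106.38°  ·
  (4,6): δ = 76.06°  ·
  (4,7): δ = 50.70°  ·
  (5,6): δ = 149.67°  ·
  (5,7): δ = 124.32°  ·
  (6,7): δ = 154.64°  ·
antipodal pairs: 3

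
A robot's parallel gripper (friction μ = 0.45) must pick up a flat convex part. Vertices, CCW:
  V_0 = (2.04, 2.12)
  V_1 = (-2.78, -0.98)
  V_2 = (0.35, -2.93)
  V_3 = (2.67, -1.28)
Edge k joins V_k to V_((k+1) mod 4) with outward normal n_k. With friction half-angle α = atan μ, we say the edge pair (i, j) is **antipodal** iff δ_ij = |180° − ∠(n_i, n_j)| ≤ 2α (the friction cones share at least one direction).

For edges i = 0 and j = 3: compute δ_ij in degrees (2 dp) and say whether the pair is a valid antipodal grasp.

α = atan 0.45 = 24.23°;  2α = 48.46°
edge 0: e_0 = (-4.82, -3.10);  n_0 = (-0.5409, +0.8411)
edge 3: e_3 = (-0.63, +3.40);  n_3 = (+0.9833, +0.1822)
∠(n_0, n_3) = 112.25°
δ = |180° − 112.25°| = 67.75°
67.75° > 2α = 48.46°  →  invalid

δ = 67.75°, invalid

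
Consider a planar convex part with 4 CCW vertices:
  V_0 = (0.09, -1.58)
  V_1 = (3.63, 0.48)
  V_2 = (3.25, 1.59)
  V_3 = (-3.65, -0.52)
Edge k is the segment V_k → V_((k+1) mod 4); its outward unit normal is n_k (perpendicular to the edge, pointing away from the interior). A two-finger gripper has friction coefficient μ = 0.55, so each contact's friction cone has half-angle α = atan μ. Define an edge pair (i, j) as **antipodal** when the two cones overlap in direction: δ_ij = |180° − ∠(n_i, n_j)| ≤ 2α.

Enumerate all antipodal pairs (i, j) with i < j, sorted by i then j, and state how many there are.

α = atan 0.55 = 28.81°;  2α = 57.62°
n_0 = (+0.5030, -0.8643)
n_1 = (+0.9461, +0.3239)
n_2 = (-0.2924, +0.9563)
n_3 = (-0.2727, -0.9621)
  (0,1): δ = 101.30°  ·
  (0,2): δ = 13.19°  ✓
  (0,3): δ = 133.98°  ·
  (1,2): δ = 91.89°  ·
  (1,3): δ = 55.28°  ✓
  (2,3): δ = 32.83°  ✓
antipodal pairs: 3

count = 3; pairs: (0,2), (1,3), (2,3)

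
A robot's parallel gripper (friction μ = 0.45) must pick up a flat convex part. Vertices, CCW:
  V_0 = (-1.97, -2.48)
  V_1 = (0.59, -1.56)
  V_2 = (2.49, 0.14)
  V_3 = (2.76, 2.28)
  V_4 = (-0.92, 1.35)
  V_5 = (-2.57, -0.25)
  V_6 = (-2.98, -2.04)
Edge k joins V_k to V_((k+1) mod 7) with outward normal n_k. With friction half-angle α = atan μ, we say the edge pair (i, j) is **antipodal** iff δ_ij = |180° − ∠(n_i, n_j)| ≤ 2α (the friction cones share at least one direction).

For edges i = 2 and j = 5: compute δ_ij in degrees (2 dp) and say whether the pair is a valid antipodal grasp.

α = atan 0.45 = 24.23°;  2α = 48.46°
edge 2: e_2 = (+0.27, +2.14);  n_2 = (+0.9921, -0.1252)
edge 5: e_5 = (-0.41, -1.79);  n_5 = (-0.9748, +0.2233)
∠(n_2, n_5) = 174.29°
δ = |180° − 174.29°| = 5.71°
5.71° ≤ 2α = 48.46°  →  valid

δ = 5.71°, valid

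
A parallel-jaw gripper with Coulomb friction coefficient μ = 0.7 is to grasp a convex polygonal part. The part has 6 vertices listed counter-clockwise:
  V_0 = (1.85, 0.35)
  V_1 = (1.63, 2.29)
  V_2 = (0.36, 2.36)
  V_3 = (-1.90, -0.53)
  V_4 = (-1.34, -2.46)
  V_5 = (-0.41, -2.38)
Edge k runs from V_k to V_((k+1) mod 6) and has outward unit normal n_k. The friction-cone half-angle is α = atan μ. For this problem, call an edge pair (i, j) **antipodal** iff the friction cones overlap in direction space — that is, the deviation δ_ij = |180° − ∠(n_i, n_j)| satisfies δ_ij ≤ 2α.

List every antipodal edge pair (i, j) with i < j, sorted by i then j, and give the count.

α = atan 0.7 = 34.99°;  2α = 69.98°
n_0 = (+0.9936, +0.1127)
n_1 = (+0.0550, +0.9985)
n_2 = (-0.7877, +0.6160)
n_3 = (-0.9604, -0.2787)
n_4 = (+0.0857, -0.9963)
n_5 = (+0.7703, -0.6377)
  (0,1): δ = 99.62°  ·
  (0,2): δ = 44.50°  ✓
  (0,3): δ = 9.71°  ✓
  (0,4): δ = 88.45°  ·
  (0,5): δ = 133.91°  ·
  (1,2): δ = 124.87°  ·
  (1,3): δ = 70.66°  ·
  (1,4): δ = 8.07°  ✓
  (1,5): δ = 53.54°  ✓
  (2,3): δ = 125.79°  ·
  (2,4): δ = 47.06°  ✓
  (2,5): δ = 1.59°  ✓
  (3,4): δ = 101.26°  ·
  (3,5): δ = 55.80°  ✓
  (4,5): δ = 134.54°  ·
antipodal pairs: 7

count = 7; pairs: (0,2), (0,3), (1,4), (1,5), (2,4), (2,5), (3,5)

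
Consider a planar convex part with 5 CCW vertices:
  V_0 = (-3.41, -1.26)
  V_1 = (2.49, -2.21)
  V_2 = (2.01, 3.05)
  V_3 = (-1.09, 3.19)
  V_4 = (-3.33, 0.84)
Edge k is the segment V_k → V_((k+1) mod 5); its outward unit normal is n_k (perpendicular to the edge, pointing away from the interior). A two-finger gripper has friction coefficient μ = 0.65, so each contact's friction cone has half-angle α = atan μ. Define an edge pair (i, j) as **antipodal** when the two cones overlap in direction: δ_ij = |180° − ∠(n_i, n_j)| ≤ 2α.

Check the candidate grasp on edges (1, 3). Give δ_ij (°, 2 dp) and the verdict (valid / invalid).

α = atan 0.65 = 33.02°;  2α = 66.05°
edge 1: e_1 = (-0.48, +5.26);  n_1 = (+0.9959, +0.0909)
edge 3: e_3 = (-2.24, -2.35);  n_3 = (-0.7238, +0.6900)
∠(n_1, n_3) = 131.16°
δ = |180° − 131.16°| = 48.84°
48.84° ≤ 2α = 66.05°  →  valid

δ = 48.84°, valid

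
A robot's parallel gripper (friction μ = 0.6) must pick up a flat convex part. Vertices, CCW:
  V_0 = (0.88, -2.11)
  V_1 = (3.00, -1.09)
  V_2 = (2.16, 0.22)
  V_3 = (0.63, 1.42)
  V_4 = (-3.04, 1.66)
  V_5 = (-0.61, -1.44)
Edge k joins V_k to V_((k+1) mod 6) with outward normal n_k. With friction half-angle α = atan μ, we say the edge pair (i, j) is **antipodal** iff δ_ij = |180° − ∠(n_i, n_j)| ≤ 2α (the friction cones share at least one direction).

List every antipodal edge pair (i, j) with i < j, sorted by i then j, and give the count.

α = atan 0.6 = 30.96°;  2α = 61.93°
n_0 = (+0.4336, -0.9011)
n_1 = (+0.8418, +0.5398)
n_2 = (+0.6171, +0.7869)
n_3 = (+0.0653, +0.9979)
n_4 = (-0.7870, -0.6169)
n_5 = (-0.4101, -0.9120)
  (0,1): δ = 83.02°  ·
  (0,2): δ = 63.80°  ·
  (0,3): δ = 29.44°  ✓
  (0,4): δ = 102.40°  ·
  (0,5): δ = 130.09°  ·
  (1,2): δ = 160.78°  ·
  (1,3): δ = 126.41°  ·
  (1,4): δ = 5.42°  ✓
  (1,5): δ = 33.12°  ✓
  (2,3): δ = 145.63°  ·
  (2,4): δ = 13.80°  ✓
  (2,5): δ = 13.90°  ✓
  (3,4): δ = 48.17°  ✓
  (3,5): δ = 20.47°  ✓
  (4,5): δ = 152.30°  ·
antipodal pairs: 7

count = 7; pairs: (0,3), (1,4), (1,5), (2,4), (2,5), (3,4), (3,5)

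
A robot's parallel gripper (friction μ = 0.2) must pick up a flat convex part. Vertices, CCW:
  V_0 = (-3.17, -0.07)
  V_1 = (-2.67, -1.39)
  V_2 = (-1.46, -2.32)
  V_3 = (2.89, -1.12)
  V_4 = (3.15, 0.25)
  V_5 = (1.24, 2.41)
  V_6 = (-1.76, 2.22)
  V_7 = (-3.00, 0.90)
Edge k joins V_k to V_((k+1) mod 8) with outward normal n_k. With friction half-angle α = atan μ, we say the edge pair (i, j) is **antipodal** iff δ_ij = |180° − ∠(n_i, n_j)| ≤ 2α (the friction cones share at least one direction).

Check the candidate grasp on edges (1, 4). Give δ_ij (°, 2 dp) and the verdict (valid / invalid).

α = atan 0.2 = 11.31°;  2α = 22.62°
edge 1: e_1 = (+1.21, -0.93);  n_1 = (-0.6094, -0.7929)
edge 4: e_4 = (-1.91, +2.16);  n_4 = (+0.7491, +0.6624)
∠(n_1, n_4) = 169.03°
δ = |180° − 169.03°| = 10.97°
10.97° ≤ 2α = 22.62°  →  valid

δ = 10.97°, valid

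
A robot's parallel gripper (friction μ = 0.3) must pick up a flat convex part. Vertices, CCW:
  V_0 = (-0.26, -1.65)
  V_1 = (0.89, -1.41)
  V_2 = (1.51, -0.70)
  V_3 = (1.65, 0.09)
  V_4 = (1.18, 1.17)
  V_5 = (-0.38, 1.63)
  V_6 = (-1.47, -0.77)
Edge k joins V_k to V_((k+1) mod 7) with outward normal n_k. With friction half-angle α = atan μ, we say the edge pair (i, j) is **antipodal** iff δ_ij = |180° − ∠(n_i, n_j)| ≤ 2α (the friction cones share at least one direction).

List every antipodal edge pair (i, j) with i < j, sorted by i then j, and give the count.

count = 5; pairs: (0,4), (1,5), (2,5), (3,6), (4,6)

α = atan 0.3 = 16.70°;  2α = 33.40°
n_0 = (+0.2043, -0.9789)
n_1 = (+0.7532, -0.6578)
n_2 = (+0.9847, -0.1745)
n_3 = (+0.9169, +0.3990)
n_4 = (+0.2828, +0.9592)
n_5 = (-0.9105, +0.4135)
n_6 = (-0.5882, -0.8087)
  (0,1): δ = 142.92°  ·
  (0,2): δ = 111.84°  ·
  (0,3): δ = 78.27°  ·
  (0,4): δ = 28.22°  ✓
  (0,5): δ = 53.79°  ·
  (0,6): δ = 132.18°  ·
  (1,2): δ = 148.92°  ·
  (1,3): δ = 115.35°  ·
  (1,4): δ = 65.30°  ·
  (1,5): δ = 16.70°  ✓
  (1,6): δ = 95.10°  ·
  (2,3): δ = 146.43°  ·
  (2,4): δ = 96.38°  ·
  (2,5): δ = 14.38°  ✓
  (2,6): δ = 64.02°  ·
  (3,4): δ = 129.95°  ·
  (3,5): δ = 47.94°  ·
  (3,6): δ = 30.45°  ✓
  (4,5): δ = 98.00°  ·
  (4,6): δ = 19.60°  ✓
  (5,6): δ = 101.60°  ·
antipodal pairs: 5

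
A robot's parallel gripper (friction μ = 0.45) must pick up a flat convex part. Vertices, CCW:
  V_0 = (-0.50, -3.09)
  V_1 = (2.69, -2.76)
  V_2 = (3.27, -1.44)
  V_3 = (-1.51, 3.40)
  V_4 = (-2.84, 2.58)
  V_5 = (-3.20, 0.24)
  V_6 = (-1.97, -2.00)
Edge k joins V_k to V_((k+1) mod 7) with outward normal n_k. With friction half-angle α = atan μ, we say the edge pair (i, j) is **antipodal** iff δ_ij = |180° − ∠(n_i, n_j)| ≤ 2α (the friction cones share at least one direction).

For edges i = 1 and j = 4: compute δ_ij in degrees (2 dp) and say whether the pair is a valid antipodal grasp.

α = atan 0.45 = 24.23°;  2α = 48.46°
edge 1: e_1 = (+0.58, +1.32);  n_1 = (+0.9155, -0.4023)
edge 4: e_4 = (-0.36, -2.34);  n_4 = (-0.9884, +0.1521)
∠(n_1, n_4) = 165.03°
δ = |180° − 165.03°| = 14.97°
14.97° ≤ 2α = 48.46°  →  valid

δ = 14.97°, valid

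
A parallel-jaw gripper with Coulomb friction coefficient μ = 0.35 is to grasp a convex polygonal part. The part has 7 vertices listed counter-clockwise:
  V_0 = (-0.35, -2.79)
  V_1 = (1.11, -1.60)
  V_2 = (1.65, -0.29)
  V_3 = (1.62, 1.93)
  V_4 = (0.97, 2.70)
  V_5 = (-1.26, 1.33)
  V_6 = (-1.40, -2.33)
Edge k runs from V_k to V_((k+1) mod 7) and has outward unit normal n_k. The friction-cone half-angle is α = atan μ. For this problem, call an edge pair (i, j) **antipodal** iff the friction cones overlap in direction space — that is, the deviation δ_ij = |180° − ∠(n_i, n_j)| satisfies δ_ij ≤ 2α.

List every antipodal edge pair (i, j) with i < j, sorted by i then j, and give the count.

α = atan 0.35 = 19.29°;  2α = 38.58°
n_0 = (+0.6318, -0.7751)
n_1 = (+0.9245, -0.3811)
n_2 = (+0.9999, +0.0135)
n_3 = (+0.7641, +0.6451)
n_4 = (-0.5235, +0.8521)
n_5 = (-0.9993, +0.0382)
n_6 = (-0.4013, -0.9160)
  (0,1): δ = 151.58°  ·
  (0,2): δ = 128.41°  ·
  (0,3): δ = 89.01°  ·
  (0,4): δ = 7.62°  ✓
  (0,5): δ = 48.63°  ·
  (0,6): δ = 117.16°  ·
  (1,2): δ = 156.82°  ·
  (1,3): δ = 117.43°  ·
  (1,4): δ = 36.03°  ✓
  (1,5): δ = 20.21°  ✓
  (1,6): δ = 88.74°  ·
  (2,3): δ = 140.60°  ·
  (2,4): δ = 59.21°  ·
  (2,5): δ = 2.96°  ✓
  (2,6): δ = 65.57°  ·
  (3,4): δ = 98.61°  ·
  (3,5): δ = 42.36°  ·
  (3,6): δ = 26.17°  ✓
  (4,5): δ = 123.76°  ·
  (4,6): δ = 55.22°  ·
  (5,6): δ = 111.47°  ·
antipodal pairs: 5

count = 5; pairs: (0,4), (1,4), (1,5), (2,5), (3,6)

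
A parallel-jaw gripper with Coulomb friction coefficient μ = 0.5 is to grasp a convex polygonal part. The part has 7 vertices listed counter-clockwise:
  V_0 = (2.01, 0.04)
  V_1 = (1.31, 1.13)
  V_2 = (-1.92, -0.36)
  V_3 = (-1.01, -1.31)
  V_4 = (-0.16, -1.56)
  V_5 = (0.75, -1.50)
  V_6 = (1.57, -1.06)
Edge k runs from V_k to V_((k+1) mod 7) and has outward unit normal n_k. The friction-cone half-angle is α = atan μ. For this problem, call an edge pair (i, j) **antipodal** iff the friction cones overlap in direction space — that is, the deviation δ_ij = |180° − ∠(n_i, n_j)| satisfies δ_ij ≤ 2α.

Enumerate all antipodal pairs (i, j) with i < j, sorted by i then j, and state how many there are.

count = 6; pairs: (0,2), (0,3), (1,3), (1,4), (1,5), (1,6)

α = atan 0.5 = 26.57°;  2α = 53.13°
n_0 = (+0.8414, +0.5404)
n_1 = (-0.4189, +0.9080)
n_2 = (-0.7221, -0.6917)
n_3 = (-0.2822, -0.9594)
n_4 = (+0.0658, -0.9978)
n_5 = (+0.4728, -0.8812)
n_6 = (+0.9285, -0.3714)
  (0,1): δ = 97.94°  ·
  (0,2): δ = 11.06°  ✓
  (0,3): δ = 40.90°  ✓
  (0,4): δ = 61.06°  ·
  (0,5): δ = 85.51°  ·
  (0,6): δ = 125.49°  ·
  (1,2): δ = 71.00°  ·
  (1,3): δ = 41.15°  ✓
  (1,4): δ = 20.99°  ✓
  (1,5): δ = 3.45°  ✓
  (1,6): δ = 43.43°  ✓
  (2,3): δ = 150.16°  ·
  (2,4): δ = 130.00°  ·
  (2,5): δ = 105.55°  ·
  (2,6): δ = 65.57°  ·
  (3,4): δ = 159.84°  ·
  (3,5): δ = 135.39°  ·
  (3,6): δ = 95.41°  ·
  (4,5): δ = 155.55°  ·
  (4,6): δ = 115.57°  ·
  (5,6): δ = 140.02°  ·
antipodal pairs: 6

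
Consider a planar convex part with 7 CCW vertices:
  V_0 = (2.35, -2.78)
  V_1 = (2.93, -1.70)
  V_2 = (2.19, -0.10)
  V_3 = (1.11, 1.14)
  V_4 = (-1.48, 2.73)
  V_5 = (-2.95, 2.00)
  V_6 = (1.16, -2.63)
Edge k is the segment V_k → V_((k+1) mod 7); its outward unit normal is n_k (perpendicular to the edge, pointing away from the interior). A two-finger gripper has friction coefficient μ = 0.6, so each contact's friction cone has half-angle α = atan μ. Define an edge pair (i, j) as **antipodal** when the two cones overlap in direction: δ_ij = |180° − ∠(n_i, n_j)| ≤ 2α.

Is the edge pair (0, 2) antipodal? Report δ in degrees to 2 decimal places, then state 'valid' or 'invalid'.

α = atan 0.6 = 30.96°;  2α = 61.93°
edge 0: e_0 = (+0.58, +1.08);  n_0 = (+0.8810, -0.4731)
edge 2: e_2 = (-1.08, +1.24);  n_2 = (+0.7541, +0.6568)
∠(n_0, n_2) = 69.29°
δ = |180° − 69.29°| = 110.71°
110.71° > 2α = 61.93°  →  invalid

δ = 110.71°, invalid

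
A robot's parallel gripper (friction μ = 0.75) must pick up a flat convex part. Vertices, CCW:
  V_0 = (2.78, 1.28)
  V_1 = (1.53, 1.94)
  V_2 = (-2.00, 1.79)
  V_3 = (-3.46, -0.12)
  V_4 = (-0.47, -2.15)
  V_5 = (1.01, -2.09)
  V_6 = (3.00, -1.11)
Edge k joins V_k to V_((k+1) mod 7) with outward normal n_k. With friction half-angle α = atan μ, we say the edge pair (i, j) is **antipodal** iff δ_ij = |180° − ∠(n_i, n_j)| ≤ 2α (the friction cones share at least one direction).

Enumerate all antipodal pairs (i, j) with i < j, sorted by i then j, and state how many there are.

α = atan 0.75 = 36.87°;  2α = 73.74°
n_0 = (+0.4669, +0.8843)
n_1 = (-0.0425, +0.9991)
n_2 = (-0.7945, +0.6073)
n_3 = (-0.5617, -0.8273)
n_4 = (+0.0405, -0.9992)
n_5 = (+0.4418, -0.8971)
n_6 = (+0.9958, +0.0917)
  (0,1): δ = 149.73°  ·
  (0,2): δ = 99.56°  ·
  (0,3): δ = 6.34°  ✓
  (0,4): δ = 30.16°  ✓
  (0,5): δ = 54.05°  ✓
  (0,6): δ = 123.09°  ·
  (1,2): δ = 129.83°  ·
  (1,3): δ = 36.61°  ✓
  (1,4): δ = 0.11°  ✓
  (1,5): δ = 23.79°  ✓
  (1,6): δ = 92.83°  ·
  (2,3): δ = 86.78°  ·
  (2,4): δ = 50.28°  ✓
  (2,5): δ = 26.39°  ✓
  (2,6): δ = 42.65°  ✓
  (3,4): δ = 143.50°  ·
  (3,5): δ = 119.61°  ·
  (3,6): δ = 50.57°  ✓
  (4,5): δ = 156.10°  ·
  (4,6): δ = 87.06°  ·
  (5,6): δ = 110.96°  ·
antipodal pairs: 10

count = 10; pairs: (0,3), (0,4), (0,5), (1,3), (1,4), (1,5), (2,4), (2,5), (2,6), (3,6)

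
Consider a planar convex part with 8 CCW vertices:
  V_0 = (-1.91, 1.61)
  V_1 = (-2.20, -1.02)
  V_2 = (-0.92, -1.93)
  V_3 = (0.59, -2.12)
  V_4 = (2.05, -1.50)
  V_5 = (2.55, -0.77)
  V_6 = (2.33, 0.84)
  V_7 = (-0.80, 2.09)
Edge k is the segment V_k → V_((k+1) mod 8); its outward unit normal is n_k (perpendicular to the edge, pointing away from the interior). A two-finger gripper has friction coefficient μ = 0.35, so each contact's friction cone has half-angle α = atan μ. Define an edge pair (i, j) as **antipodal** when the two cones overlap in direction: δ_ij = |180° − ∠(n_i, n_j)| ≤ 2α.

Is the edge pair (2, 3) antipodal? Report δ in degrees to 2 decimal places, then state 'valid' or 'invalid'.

α = atan 0.35 = 19.29°;  2α = 38.58°
edge 2: e_2 = (+1.51, -0.19);  n_2 = (-0.1248, -0.9922)
edge 3: e_3 = (+1.46, +0.62);  n_3 = (+0.3909, -0.9204)
∠(n_2, n_3) = 30.18°
δ = |180° − 30.18°| = 149.82°
149.82° > 2α = 38.58°  →  invalid

δ = 149.82°, invalid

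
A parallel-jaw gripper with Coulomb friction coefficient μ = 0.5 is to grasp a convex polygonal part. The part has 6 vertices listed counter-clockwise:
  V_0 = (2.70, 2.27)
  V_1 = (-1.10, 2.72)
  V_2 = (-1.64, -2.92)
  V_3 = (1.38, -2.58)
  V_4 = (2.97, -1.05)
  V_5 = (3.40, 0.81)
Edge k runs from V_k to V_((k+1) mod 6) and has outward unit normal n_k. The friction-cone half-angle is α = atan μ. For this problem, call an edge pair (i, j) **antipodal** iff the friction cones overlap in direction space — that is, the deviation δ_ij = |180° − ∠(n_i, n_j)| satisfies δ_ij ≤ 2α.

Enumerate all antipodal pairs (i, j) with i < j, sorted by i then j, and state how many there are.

α = atan 0.5 = 26.57°;  2α = 53.13°
n_0 = (+0.1176, +0.9931)
n_1 = (-0.9954, +0.0953)
n_2 = (+0.1119, -0.9937)
n_3 = (+0.6934, -0.7206)
n_4 = (+0.9743, -0.2252)
n_5 = (+0.9017, +0.4323)
  (0,1): δ = 88.72°  ·
  (0,2): δ = 13.18°  ✓
  (0,3): δ = 50.65°  ✓
  (0,4): δ = 83.74°  ·
  (0,5): δ = 122.37°  ·
  (1,2): δ = 78.11°  ·
  (1,3): δ = 40.63°  ✓
  (1,4): δ = 7.55°  ✓
  (1,5): δ = 31.08°  ✓
  (2,3): δ = 142.53°  ·
  (2,4): δ = 109.44°  ·
  (2,5): δ = 70.81°  ·
  (3,4): δ = 146.92°  ·
  (3,5): δ = 108.28°  ·
  (4,5): δ = 141.37°  ·
antipodal pairs: 5

count = 5; pairs: (0,2), (0,3), (1,3), (1,4), (1,5)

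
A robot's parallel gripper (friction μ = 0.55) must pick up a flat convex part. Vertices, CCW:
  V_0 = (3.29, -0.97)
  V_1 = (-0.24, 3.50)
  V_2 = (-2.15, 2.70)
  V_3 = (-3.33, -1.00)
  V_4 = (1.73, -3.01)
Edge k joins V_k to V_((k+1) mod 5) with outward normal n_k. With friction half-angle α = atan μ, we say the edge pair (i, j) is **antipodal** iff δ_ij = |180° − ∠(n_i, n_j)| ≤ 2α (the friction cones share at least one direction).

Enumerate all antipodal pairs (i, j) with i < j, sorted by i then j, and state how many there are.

α = atan 0.55 = 28.81°;  2α = 57.62°
n_0 = (+0.7848, +0.6198)
n_1 = (-0.3863, +0.9224)
n_2 = (-0.9527, +0.3038)
n_3 = (-0.3692, -0.9294)
n_4 = (+0.7944, -0.6075)
  (0,1): δ = 105.57°  ·
  (0,2): δ = 55.99°  ✓
  (0,3): δ = 30.04°  ✓
  (0,4): δ = 104.30°  ·
  (1,2): δ = 130.41°  ·
  (1,3): δ = 44.39°  ✓
  (1,4): δ = 29.87°  ✓
  (2,3): δ = 93.98°  ·
  (2,4): δ = 19.72°  ✓
  (3,4): δ = 105.74°  ·
antipodal pairs: 5

count = 5; pairs: (0,2), (0,3), (1,3), (1,4), (2,4)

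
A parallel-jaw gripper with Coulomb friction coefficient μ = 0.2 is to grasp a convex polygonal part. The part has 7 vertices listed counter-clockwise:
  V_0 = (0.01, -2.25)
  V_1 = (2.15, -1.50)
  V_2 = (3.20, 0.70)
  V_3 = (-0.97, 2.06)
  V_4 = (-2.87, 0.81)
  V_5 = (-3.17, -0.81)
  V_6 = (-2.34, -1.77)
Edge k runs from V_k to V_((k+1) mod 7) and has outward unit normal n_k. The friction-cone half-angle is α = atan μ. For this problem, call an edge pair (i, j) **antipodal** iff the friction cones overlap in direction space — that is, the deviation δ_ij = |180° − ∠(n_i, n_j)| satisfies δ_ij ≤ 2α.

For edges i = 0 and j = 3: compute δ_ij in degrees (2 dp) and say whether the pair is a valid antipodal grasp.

δ = 14.03°, valid

α = atan 0.2 = 11.31°;  2α = 22.62°
edge 0: e_0 = (+2.14, +0.75);  n_0 = (+0.3307, -0.9437)
edge 3: e_3 = (-1.90, -1.25);  n_3 = (-0.5496, +0.8354)
∠(n_0, n_3) = 165.97°
δ = |180° − 165.97°| = 14.03°
14.03° ≤ 2α = 22.62°  →  valid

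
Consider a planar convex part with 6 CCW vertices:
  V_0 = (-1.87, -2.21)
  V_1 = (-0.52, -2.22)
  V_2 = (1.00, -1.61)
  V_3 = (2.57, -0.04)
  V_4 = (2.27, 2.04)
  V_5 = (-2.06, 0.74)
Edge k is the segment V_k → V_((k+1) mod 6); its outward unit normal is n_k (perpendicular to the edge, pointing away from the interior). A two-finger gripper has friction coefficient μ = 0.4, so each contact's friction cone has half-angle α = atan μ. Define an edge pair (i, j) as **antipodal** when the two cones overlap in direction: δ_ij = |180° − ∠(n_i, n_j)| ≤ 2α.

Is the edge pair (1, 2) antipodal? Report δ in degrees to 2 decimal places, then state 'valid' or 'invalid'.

δ = 156.87°, invalid

α = atan 0.4 = 21.80°;  2α = 43.60°
edge 1: e_1 = (+1.52, +0.61);  n_1 = (+0.3724, -0.9281)
edge 2: e_2 = (+1.57, +1.57);  n_2 = (+0.7071, -0.7071)
∠(n_1, n_2) = 23.13°
δ = |180° − 23.13°| = 156.87°
156.87° > 2α = 43.60°  →  invalid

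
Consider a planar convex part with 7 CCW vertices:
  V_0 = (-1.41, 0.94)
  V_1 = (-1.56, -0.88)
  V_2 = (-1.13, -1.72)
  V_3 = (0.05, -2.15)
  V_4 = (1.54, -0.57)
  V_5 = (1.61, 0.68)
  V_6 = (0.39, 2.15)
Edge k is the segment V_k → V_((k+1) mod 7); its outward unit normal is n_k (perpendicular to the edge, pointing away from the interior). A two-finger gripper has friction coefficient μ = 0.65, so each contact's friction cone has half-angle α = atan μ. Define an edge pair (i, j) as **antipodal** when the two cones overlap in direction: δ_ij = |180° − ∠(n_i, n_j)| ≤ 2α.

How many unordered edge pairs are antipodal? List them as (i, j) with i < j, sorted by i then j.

count = 9; pairs: (0,3), (0,4), (0,5), (1,4), (1,5), (2,5), (2,6), (3,6), (4,6)

α = atan 0.65 = 33.02°;  2α = 66.05°
n_0 = (-0.9966, +0.0821)
n_1 = (-0.8901, -0.4557)
n_2 = (-0.3424, -0.9396)
n_3 = (+0.7275, -0.6861)
n_4 = (+0.9984, -0.0559)
n_5 = (+0.7695, +0.6386)
n_6 = (-0.5579, +0.8299)
  (0,1): δ = 148.18°  ·
  (0,2): δ = 105.31°  ·
  (0,3): δ = 38.61°  ✓
  (0,4): δ = 1.51°  ✓
  (0,5): δ = 44.40°  ✓
  (0,6): δ = 128.62°  ·
  (1,2): δ = 137.13°  ·
  (1,3): δ = 70.43°  ·
  (1,4): δ = 30.31°  ✓
  (1,5): δ = 12.58°  ✓
  (1,6): δ = 96.80°  ·
  (2,3): δ = 113.30°  ·
  (2,4): δ = 73.18°  ·
  (2,5): δ = 30.29°  ✓
  (2,6): δ = 53.93°  ✓
  (3,4): δ = 139.88°  ·
  (3,5): δ = 96.99°  ·
  (3,6): δ = 12.77°  ✓
  (4,5): δ = 137.10°  ·
  (4,6): δ = 52.88°  ✓
  (5,6): δ = 95.78°  ·
antipodal pairs: 9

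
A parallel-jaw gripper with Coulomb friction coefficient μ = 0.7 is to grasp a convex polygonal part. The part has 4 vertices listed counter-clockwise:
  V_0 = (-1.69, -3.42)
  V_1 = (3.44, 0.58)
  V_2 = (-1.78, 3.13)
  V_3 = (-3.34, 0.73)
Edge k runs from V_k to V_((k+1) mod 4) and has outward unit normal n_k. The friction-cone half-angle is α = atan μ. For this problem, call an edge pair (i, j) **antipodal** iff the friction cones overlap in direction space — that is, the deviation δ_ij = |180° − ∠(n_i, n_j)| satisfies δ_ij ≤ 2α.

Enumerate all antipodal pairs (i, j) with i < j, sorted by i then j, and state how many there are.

count = 3; pairs: (0,1), (0,2), (1,3)

α = atan 0.7 = 34.99°;  2α = 69.98°
n_0 = (+0.6149, -0.7886)
n_1 = (+0.4389, +0.8985)
n_2 = (-0.8384, +0.5450)
n_3 = (-0.9292, -0.3695)
  (0,1): δ = 63.98°  ✓
  (0,2): δ = 19.03°  ✓
  (0,3): δ = 73.74°  ·
  (1,2): δ = 96.99°  ·
  (1,3): δ = 42.28°  ✓
  (2,3): δ = 125.29°  ·
antipodal pairs: 3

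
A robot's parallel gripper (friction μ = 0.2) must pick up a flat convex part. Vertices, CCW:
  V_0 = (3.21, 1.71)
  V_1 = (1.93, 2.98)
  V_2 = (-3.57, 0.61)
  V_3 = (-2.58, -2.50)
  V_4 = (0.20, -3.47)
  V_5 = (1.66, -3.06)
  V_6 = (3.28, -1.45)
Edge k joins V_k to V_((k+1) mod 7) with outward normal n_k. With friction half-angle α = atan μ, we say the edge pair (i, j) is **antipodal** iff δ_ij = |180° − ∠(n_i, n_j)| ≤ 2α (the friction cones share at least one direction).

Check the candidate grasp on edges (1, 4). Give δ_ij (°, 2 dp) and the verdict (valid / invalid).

δ = 7.63°, valid

α = atan 0.2 = 11.31°;  2α = 22.62°
edge 1: e_1 = (-5.50, -2.37);  n_1 = (-0.3957, +0.9184)
edge 4: e_4 = (+1.46, +0.41);  n_4 = (+0.2704, -0.9628)
∠(n_1, n_4) = 172.37°
δ = |180° − 172.37°| = 7.63°
7.63° ≤ 2α = 22.62°  →  valid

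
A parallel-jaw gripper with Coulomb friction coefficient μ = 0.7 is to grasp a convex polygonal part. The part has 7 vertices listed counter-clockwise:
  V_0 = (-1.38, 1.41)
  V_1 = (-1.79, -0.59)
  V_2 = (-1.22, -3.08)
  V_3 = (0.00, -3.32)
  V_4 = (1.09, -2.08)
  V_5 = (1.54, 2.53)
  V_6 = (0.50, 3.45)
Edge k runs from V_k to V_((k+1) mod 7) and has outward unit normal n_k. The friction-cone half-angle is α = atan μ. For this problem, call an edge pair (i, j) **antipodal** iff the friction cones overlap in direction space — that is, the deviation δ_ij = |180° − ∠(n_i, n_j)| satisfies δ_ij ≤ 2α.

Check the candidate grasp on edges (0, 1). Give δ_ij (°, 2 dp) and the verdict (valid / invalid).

α = atan 0.7 = 34.99°;  2α = 69.98°
edge 0: e_0 = (-0.41, -2.00);  n_0 = (-0.9796, +0.2008)
edge 1: e_1 = (+0.57, -2.49);  n_1 = (-0.9748, -0.2231)
∠(n_0, n_1) = 24.48°
δ = |180° − 24.48°| = 155.52°
155.52° > 2α = 69.98°  →  invalid

δ = 155.52°, invalid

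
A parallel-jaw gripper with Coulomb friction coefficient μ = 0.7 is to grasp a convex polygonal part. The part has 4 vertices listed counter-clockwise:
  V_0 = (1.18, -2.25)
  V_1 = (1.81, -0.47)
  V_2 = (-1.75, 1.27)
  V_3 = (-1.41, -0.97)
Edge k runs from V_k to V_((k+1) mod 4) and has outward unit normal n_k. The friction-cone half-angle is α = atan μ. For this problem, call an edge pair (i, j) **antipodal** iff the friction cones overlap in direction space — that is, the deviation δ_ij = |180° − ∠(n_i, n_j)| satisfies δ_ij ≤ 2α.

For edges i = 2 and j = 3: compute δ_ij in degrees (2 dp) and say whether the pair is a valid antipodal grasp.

α = atan 0.7 = 34.99°;  2α = 69.98°
edge 2: e_2 = (+0.34, -2.24);  n_2 = (-0.9887, -0.1501)
edge 3: e_3 = (+2.59, -1.28);  n_3 = (-0.4431, -0.8965)
∠(n_2, n_3) = 55.07°
δ = |180° − 55.07°| = 124.93°
124.93° > 2α = 69.98°  →  invalid

δ = 124.93°, invalid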